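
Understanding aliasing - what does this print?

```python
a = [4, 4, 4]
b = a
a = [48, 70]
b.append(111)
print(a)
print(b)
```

Key concept: rebinding vs mutation: a is rebound to a new list, b still points at the original.
Step by step:
`a = [4, 4, 4]` → a = [4, 4, 4]
`b = a` → b = [4, 4, 4] (same object as a)
`a = [48, 70]` → a = [48, 70]
`b.append(111)` → b = [4, 4, 4, 111]
`print(a)` → prints [48, 70]
`print(b)` → prints [4, 4, 4, 111]

Answer:
[48, 70]
[4, 4, 4, 111]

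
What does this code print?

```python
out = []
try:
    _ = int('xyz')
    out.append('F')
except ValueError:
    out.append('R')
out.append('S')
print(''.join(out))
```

Execution trace: 'R' (except ValueError) → 'S' (after the try/except). Output: RS

Answer: RS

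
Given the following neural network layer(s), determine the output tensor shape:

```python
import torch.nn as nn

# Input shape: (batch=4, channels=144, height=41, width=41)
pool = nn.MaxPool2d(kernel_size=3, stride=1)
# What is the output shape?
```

Input: (4, 144, 41, 41) -> Output: (4, 144, 39, 39)

Answer: (4, 144, 39, 39)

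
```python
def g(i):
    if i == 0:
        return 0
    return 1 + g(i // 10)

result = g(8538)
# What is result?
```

Count of digits of 8538: 4

Answer: 4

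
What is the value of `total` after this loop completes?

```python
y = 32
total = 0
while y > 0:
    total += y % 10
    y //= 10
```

Sum digits of 32
`total` takes the values: 0 → 2 → 5

Answer: 5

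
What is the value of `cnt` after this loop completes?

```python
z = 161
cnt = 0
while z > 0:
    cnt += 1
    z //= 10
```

Count digits by repeated division by 10
`cnt` takes the values: 0 → 1 → 2 → 3

Answer: 3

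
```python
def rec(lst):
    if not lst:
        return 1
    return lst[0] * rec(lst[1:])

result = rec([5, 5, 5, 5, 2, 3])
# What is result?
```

Product over [5, 5, 5, 5, 2, 3] = 5 * 5 * 5 * 5 * 2 * 3 = 3750

Answer: 3750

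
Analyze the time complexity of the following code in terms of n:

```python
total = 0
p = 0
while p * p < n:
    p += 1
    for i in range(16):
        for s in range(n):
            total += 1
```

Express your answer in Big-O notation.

Each loop level contributes: √n × 1 × n. Multiplying the contributions gives O(n√n).

Answer: O(n√n)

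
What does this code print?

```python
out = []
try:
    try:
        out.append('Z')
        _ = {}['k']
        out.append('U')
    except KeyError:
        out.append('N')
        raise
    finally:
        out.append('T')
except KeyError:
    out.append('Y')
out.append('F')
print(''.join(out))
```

Execution trace: 'Z' (inner try body) → 'N' (inner except KeyError) → 'T' (inner finally) → 'Y' (outer except KeyError) → 'F' (after the try/except). Output: ZNTYF

Answer: ZNTYF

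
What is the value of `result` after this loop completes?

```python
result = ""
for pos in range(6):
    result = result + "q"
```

Repeat 'q' 6 times
`result` takes the values: "" → "q" → "qq" → "qqq" → "qqqq" → "qqqqq" → "qqqqqq"

Answer: "qqqqqq"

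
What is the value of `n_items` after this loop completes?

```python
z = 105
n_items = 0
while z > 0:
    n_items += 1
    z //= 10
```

Count digits by repeated division by 10
`n_items` takes the values: 0 → 1 → 2 → 3

Answer: 3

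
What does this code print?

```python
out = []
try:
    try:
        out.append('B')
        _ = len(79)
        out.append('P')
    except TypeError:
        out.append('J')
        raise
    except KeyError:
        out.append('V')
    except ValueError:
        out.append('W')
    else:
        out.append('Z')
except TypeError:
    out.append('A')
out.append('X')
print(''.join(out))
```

Execution trace: 'B' (inner try body) → 'J' (inner except TypeError) → 'A' (outer except TypeError) → 'X' (after the try/except). Output: BJAX

Answer: BJAX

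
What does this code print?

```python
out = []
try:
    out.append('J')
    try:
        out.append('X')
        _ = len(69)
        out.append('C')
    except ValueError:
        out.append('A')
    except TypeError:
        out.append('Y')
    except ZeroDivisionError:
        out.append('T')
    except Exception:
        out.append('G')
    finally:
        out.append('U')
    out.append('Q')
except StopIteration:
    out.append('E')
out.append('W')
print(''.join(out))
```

Execution trace: 'J' (try body) → 'X' (inner try body) → 'Y' (inner except TypeError) → 'U' (inner finally) → 'Q' (try body, no exception) → 'W' (after the try/except). Output: JXYUQW

Answer: JXYUQW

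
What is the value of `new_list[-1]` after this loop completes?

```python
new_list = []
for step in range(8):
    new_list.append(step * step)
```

Last element of squares 0 to 7
`new_list` takes the values: [] → [0] → [0, 1] → [0, 1, 4] → [0, 1, 4, 9] → [0, 1, 4, 9, 16] → [0, 1, 4, 9, 16, 25] → [0, 1, 4, 9, 16, 25, 36] → [0, 1, 4, 9, 16, 25, 36, 49]
So `new_list[-1]` = 49

Answer: 49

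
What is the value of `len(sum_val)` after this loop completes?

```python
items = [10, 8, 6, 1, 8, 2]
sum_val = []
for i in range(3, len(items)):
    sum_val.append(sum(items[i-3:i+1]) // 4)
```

Number of 4-element averages
`sum_val` takes the values: [] → [6] → [6, 5] → [6, 5, 4]
So `len(sum_val)` = 3

Answer: 3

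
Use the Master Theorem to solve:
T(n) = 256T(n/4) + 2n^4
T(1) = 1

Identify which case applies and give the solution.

a=256, b=4, f(n)=2n^4. log_4(256) = 4. Since c=4 = 4, Case 2 applies: T(n) = Θ(n^log_b(a) · log n) = O(n^4 log n).

Answer: O(n^4 log n) - Case 2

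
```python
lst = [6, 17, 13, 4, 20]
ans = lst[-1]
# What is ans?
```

Trace:
`lst = [6, 17, 13, 4, 20]` → lst = [6, 17, 13, 4, 20]
`ans = lst[-1]` → ans = 20
So ans = 20

Answer: 20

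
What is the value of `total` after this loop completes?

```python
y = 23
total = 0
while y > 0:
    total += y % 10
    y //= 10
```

Sum digits of 23
`total` takes the values: 0 → 3 → 5

Answer: 5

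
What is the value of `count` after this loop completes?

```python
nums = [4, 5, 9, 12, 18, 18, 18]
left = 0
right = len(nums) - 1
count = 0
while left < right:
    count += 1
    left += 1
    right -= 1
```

Iterations until pointers meet (list length 7)
`count` takes the values: 0 → 1 → 2 → 3

Answer: 3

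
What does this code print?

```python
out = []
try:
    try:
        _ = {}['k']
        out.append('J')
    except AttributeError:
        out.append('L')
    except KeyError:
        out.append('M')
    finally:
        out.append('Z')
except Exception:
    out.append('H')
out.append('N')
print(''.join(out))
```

Execution trace: 'M' (inner except KeyError) → 'Z' (inner finally) → 'N' (after the try/except). Output: MZN

Answer: MZN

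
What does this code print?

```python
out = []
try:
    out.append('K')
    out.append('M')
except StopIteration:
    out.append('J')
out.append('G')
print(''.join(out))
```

Execution trace: 'K' (try body) → 'M' (try body, no exception) → 'G' (after the try/except). Output: KMG

Answer: KMG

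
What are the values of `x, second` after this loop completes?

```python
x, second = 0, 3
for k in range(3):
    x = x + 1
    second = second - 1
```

x goes 0→3, second goes 3→0
`x, second` takes the values: (0, 3) → (1, 3) → (1, 2) → (2, 2) → (2, 1) → (3, 1) → (3, 0)

Answer: 3, 0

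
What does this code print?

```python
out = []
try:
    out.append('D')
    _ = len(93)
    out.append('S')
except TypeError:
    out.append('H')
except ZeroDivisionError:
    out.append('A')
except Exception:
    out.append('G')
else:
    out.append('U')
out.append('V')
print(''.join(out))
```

Execution trace: 'D' (try body) → 'H' (except TypeError) → 'V' (after the try/except). Output: DHV

Answer: DHV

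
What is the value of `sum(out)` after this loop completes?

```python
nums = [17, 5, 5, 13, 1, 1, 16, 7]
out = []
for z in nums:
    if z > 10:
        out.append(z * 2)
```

Sum of doubled values > 10
`out` takes the values: [] → [34] → [34, 26] → [34, 26, 32]
So `sum(out)` = 92

Answer: 92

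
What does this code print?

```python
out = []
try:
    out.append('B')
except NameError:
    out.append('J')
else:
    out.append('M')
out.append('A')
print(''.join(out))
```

Execution trace: 'B' (try body, no exception) → 'M' (else) → 'A' (after the try/except). Output: BMA

Answer: BMA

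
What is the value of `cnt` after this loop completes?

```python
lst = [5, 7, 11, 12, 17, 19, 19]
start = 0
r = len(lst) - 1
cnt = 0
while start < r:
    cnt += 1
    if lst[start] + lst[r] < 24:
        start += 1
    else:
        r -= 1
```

Steps to find pair summing to 24
`cnt` takes the values: 0 → 1 → 2 → 3 → 4 → 5 → 6

Answer: 6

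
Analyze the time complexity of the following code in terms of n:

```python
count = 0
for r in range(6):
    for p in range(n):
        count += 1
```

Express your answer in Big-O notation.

Each loop level contributes: 1 × n. Multiplying the contributions gives O(n).

Answer: O(n)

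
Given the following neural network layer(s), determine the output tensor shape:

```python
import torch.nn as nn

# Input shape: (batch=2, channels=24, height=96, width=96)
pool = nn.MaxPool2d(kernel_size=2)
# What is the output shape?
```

Input: (2, 24, 96, 96) -> Output: (2, 24, 48, 48)

Answer: (2, 24, 48, 48)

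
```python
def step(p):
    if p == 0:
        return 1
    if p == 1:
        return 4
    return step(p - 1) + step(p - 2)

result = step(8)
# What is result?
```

Build up from base cases: step(0)=1, step(1)=4, step(2)=5, step(3)=9, step(4)=14, step(5)=23, step(6)=37, ..., step(8)=97

Answer: 97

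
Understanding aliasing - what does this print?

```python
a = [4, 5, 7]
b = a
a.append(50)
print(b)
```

Key concept: basic list aliasing.
Step by step:
`a = [4, 5, 7]` → a = [4, 5, 7]
`b = a` → b = [4, 5, 7] (same object as a)
`a.append(50)` → a = [4, 5, 7, 50] (same object as b); b = [4, 5, 7, 50] (same object as a)
`print(b)` → prints [4, 5, 7, 50]

Answer: [4, 5, 7, 50]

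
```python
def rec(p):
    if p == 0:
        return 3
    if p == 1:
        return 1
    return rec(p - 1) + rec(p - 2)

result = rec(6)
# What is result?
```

Build up from base cases: rec(0)=3, rec(1)=1, rec(2)=4, rec(3)=5, rec(4)=9, rec(5)=14, rec(6)=23

Answer: 23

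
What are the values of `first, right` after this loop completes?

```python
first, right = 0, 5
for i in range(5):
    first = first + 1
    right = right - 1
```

first goes 0→5, right goes 5→0
`first, right` takes the values: (0, 5) → (1, 5) → (1, 4) → (2, 4) → (2, 3) → (3, 3) → (3, 2) → (4, 2) → (4, 1) → (5, 1) → (5, 0)

Answer: 5, 0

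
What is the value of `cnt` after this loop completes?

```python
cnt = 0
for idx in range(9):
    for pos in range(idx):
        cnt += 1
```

Triangle number: 0+1+2+...+8
`cnt` takes the values: 0 → 1 → 2 → 3 → 4 → 5 → 6 → 7 → 8 → 9 → 10 → 11 → 12 → 13 → 14 → 15 → 16 → 17 → 18 → 19 → 20 → 21 → 22 → 23 → 24 → 25 → 26 → 27 → 28 → 29 → 30 → 31 → 32 → 33 → 34 → 35 → 36

Answer: 36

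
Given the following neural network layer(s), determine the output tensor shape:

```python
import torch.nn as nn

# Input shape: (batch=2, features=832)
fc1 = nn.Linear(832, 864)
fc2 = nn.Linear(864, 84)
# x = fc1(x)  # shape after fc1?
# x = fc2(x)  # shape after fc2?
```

Input: (2, 832) -> after fc1: (2, 864) -> Output: (2, 84)

Answer: (2, 84)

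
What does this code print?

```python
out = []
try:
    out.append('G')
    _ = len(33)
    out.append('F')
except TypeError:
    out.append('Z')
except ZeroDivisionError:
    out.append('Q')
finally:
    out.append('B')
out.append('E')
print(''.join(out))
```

Execution trace: 'G' (try body) → 'Z' (except TypeError) → 'B' (finally) → 'E' (after the try/except). Output: GZBE

Answer: GZBE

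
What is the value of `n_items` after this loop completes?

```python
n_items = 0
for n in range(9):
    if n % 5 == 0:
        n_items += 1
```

Count numbers divisible by 5 in range(9)
`n_items` takes the values: 0 → 1 → 2

Answer: 2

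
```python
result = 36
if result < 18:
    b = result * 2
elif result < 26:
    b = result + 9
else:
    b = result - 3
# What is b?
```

Trace:
`result = 36` → result = 36
`if result < 18: ...` → result < 18 is False, result < 26 is False, take else branch → b = 33
So b = 33

Answer: 33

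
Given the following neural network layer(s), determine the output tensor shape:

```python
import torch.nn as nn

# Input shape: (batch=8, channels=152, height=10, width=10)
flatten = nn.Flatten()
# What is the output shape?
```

Input: (8, 152, 10, 10) -> Output: (8, 15200)

Answer: (8, 15200)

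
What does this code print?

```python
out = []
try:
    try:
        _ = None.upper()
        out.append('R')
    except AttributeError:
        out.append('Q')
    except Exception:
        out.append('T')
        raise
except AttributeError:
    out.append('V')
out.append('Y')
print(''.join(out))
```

Execution trace: 'Q' (inner except AttributeError) → 'Y' (after the try/except). Output: QY

Answer: QY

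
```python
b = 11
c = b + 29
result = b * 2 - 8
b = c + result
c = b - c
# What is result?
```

Trace:
`b = 11` → b = 11
`c = b + 29` → c = 40
`result = b * 2 - 8` → result = 14
`b = c + result` → b = 54
`c = b - c` → c = 14
So result = 14

Answer: 14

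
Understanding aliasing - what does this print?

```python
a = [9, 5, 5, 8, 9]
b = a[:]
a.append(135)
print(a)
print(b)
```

Key concept: slice [:] creates copy.
Step by step:
`a = [9, 5, 5, 8, 9]` → a = [9, 5, 5, 8, 9]
`b = a[:]` → b = [9, 5, 5, 8, 9]
`a.append(135)` → a = [9, 5, 5, 8, 9, 135]
`print(a)` → prints [9, 5, 5, 8, 9, 135]
`print(b)` → prints [9, 5, 5, 8, 9]

Answer:
[9, 5, 5, 8, 9, 135]
[9, 5, 5, 8, 9]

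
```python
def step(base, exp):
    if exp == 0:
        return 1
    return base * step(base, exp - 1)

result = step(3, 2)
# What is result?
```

step(3, 2) = 3 * 3 = 9

Answer: 9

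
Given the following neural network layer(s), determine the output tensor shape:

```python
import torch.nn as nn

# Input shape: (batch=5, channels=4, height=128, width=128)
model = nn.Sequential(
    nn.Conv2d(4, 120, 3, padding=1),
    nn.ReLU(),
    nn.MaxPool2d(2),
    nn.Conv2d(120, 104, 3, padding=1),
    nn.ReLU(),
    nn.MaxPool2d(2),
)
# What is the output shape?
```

Input: (5, 4, 128, 128) -> after first Conv2d: (5, 120, 128, 128) -> after first MaxPool2d: (5, 120, 64, 64) -> after second Conv2d: (5, 104, 64, 64) -> Output: (5, 104, 32, 32)

Answer: (5, 104, 32, 32)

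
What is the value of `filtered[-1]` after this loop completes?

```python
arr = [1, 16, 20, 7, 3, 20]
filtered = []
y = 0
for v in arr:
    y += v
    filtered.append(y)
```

Cumulative sum ends at 67
`filtered` takes the values: [] → [1] → [1, 17] → [1, 17, 37] → [1, 17, 37, 44] → [1, 17, 37, 44, 47] → [1, 17, 37, 44, 47, 67]
So `filtered[-1]` = 67

Answer: 67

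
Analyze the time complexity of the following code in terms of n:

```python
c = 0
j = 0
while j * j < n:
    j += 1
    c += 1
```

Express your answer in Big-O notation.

Each loop level contributes: √n. Multiplying the contributions gives O(√n).

Answer: O(√n)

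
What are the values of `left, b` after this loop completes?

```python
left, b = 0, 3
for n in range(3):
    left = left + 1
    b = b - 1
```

left goes 0→3, b goes 3→0
`left, b` takes the values: (0, 3) → (1, 3) → (1, 2) → (2, 2) → (2, 1) → (3, 1) → (3, 0)

Answer: 3, 0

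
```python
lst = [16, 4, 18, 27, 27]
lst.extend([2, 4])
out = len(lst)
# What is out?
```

Trace:
`lst = [16, 4, 18, 27, 27]` → lst = [16, 4, 18, 27, 27]
`lst.extend([2, 4])` → lst = [16, 4, 18, 27, 27, 2, 4]
`out = len(lst)` → out = 7
So out = 7

Answer: 7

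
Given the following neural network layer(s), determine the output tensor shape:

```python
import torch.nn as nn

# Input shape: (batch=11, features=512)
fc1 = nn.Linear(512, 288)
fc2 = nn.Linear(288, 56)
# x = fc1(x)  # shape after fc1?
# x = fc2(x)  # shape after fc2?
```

Input: (11, 512) -> after fc1: (11, 288) -> Output: (11, 56)

Answer: (11, 56)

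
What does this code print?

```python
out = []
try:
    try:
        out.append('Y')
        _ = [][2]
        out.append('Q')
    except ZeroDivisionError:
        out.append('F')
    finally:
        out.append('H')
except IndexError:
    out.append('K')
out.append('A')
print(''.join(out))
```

Execution trace: 'Y' (try body) → 'H' (finally) → 'K' (outer except IndexError) → 'A' (after the try/except). Output: YHKA

Answer: YHKA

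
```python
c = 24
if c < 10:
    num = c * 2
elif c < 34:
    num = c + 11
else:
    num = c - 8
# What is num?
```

Trace:
`c = 24` → c = 24
`if c < 10: ...` → c < 10 is False, c < 34 is True → num = 35
So num = 35

Answer: 35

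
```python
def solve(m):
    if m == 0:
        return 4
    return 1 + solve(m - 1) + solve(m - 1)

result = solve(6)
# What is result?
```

solve(m) = 1 + 2·solve(m-1), solve(0)=4. Closed form: (4+1)·2^6 - 1 = 319.

Answer: 319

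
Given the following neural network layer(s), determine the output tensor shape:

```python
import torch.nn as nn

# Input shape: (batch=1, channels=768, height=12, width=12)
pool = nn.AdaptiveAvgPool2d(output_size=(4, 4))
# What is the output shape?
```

Input: (1, 768, 12, 12) -> Output: (1, 768, 4, 4)

Answer: (1, 768, 4, 4)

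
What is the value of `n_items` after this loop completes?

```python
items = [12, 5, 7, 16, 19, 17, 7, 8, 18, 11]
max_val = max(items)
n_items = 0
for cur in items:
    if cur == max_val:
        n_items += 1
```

Count of max value 19 in [12, 5, 7, 16, 19, 17, 7, 8, 18, 11]
`n_items` takes the values: 0 → 1

Answer: 1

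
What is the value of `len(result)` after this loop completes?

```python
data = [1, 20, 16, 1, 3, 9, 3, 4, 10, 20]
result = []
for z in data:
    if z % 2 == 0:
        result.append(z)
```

Count even numbers in [1, 20, 16, 1, 3, 9, 3, 4, 10, 20]
`result` takes the values: [] → [20] → [20, 16] → [20, 16, 4] → [20, 16, 4, 10] → [20, 16, 4, 10, 20]
So `len(result)` = 5

Answer: 5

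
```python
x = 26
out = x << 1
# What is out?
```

Trace:
`x = 26` → x = 26
`out = x << 1` → out = 52
So out = 52

Answer: 52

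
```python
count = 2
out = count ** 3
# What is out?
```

Trace:
`count = 2` → count = 2
`out = count ** 3` → out = 8
So out = 8

Answer: 8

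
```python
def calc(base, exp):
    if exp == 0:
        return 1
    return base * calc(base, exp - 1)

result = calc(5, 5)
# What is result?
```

calc(5, 5) = 5 * 5 * 5 * 5 * 5 = 3125

Answer: 3125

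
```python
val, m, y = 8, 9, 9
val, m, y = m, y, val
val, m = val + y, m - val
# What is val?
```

Trace:
`val, m, y = 8, 9, 9` → val = 8; m = 9; y = 9
`val, m, y = m, y, val` → val = 9; m = 9; y = 8
`val, m = val + y, m - val` → val = 17; m = 0
So val = 17

Answer: 17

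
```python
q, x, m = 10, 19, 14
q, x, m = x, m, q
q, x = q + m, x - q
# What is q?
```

Trace:
`q, x, m = 10, 19, 14` → q = 10; x = 19; m = 14
`q, x, m = x, m, q` → q = 19; x = 14; m = 10
`q, x = q + m, x - q` → q = 29; x = -5
So q = 29

Answer: 29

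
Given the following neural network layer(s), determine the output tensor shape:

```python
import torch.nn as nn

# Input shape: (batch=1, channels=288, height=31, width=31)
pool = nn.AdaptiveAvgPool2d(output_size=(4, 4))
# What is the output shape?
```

Input: (1, 288, 31, 31) -> Output: (1, 288, 4, 4)

Answer: (1, 288, 4, 4)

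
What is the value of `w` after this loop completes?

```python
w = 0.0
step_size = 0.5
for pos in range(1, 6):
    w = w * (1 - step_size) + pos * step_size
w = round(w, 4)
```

Moving average with lr=0.5
`w` takes the values: 0.0 → 0.5 → 1.25 → 2.125 → 3.0625 → 4.03125 → 4.0312

Answer: 4.0312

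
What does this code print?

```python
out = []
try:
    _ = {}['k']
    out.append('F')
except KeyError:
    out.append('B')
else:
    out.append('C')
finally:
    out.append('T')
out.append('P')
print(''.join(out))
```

Execution trace: 'B' (except KeyError) → 'T' (finally) → 'P' (after the try/except). Output: BTP

Answer: BTP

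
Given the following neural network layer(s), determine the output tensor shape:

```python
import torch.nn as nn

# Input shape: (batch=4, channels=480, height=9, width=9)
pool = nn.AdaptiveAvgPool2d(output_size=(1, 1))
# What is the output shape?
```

Input: (4, 480, 9, 9) -> Output: (4, 480, 1, 1)

Answer: (4, 480, 1, 1)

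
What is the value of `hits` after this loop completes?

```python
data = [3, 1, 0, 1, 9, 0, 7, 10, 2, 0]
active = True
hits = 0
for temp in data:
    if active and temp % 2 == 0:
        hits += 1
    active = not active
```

Count even values at even positions
`hits` takes the values: 0 → 1 → 2

Answer: 2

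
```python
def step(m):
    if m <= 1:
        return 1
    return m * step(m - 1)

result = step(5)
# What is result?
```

step(5) = 5 * 4 * 3 * 2 * 1 = 120

Answer: 120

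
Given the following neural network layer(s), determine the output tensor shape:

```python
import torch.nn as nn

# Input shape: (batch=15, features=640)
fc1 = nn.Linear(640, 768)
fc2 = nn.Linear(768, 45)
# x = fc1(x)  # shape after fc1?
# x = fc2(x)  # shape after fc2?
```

Input: (15, 640) -> after fc1: (15, 768) -> Output: (15, 45)

Answer: (15, 45)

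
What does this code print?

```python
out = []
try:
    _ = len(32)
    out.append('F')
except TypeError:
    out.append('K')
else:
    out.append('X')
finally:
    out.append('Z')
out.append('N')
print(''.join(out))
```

Execution trace: 'K' (except TypeError) → 'Z' (finally) → 'N' (after the try/except). Output: KZN

Answer: KZN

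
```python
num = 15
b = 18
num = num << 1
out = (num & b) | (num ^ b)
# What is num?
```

Trace:
`num = 15` → num = 15
`b = 18` → b = 18
`num = num << 1` → num = 30
`out = (num & b) | (num ^ b)` → out = 30
So num = 30

Answer: 30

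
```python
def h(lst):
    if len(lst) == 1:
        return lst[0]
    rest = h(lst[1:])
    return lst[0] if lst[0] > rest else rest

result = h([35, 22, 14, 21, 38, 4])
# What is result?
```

Recursive max over [35, 22, 14, 21, 38, 4] = 38

Answer: 38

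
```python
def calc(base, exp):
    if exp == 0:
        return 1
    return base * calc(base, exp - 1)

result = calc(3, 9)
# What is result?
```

calc(3, 9) = 3 * 3 * 3 * 3 * 3 * 3 * 3 * 3 * 3 = 19683

Answer: 19683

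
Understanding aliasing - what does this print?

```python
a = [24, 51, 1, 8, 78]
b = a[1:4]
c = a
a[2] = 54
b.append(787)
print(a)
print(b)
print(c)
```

Key concept: slice vs alias.
Step by step:
`a = [24, 51, 1, 8, 78]` → a = [24, 51, 1, 8, 78]
`b = a[1:4]` → b = [51, 1, 8]
`c = a` → c = [24, 51, 1, 8, 78] (same object as a)
`a[2] = 54` → a = [24, 51, 54, 8, 78] (same object as c); c = [24, 51, 54, 8, 78] (same object as a)
`b.append(787)` → b = [51, 1, 8, 787]
`print(a)` → prints [24, 51, 54, 8, 78]
`print(b)` → prints [51, 1, 8, 787]
`print(c)` → prints [24, 51, 54, 8, 78]

Answer:
[24, 51, 54, 8, 78]
[51, 1, 8, 787]
[24, 51, 54, 8, 78]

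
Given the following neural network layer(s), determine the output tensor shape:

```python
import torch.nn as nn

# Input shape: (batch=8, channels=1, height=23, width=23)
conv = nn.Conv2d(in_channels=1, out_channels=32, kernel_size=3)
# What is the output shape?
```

Input: (8, 1, 23, 23) -> Output: (8, 32, 21, 21)

Answer: (8, 32, 21, 21)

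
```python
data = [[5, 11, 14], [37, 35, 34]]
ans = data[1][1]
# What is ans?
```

Trace:
`data = [[5, 11, 14], [37, 35, 34]]` → data = [[5, 11, 14], [37, 35, 34]]
`ans = data[1][1]` → ans = 35
So ans = 35

Answer: 35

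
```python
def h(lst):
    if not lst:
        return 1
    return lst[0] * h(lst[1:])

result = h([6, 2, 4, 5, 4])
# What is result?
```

Product over [6, 2, 4, 5, 4] = 6 * 2 * 4 * 5 * 4 = 960

Answer: 960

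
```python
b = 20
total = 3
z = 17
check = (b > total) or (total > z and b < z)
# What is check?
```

Trace:
`b = 20` → b = 20
`total = 3` → total = 3
`z = 17` → z = 17
`check = (b > total) or (total > z and b < z)` → check = True
So check = True

Answer: True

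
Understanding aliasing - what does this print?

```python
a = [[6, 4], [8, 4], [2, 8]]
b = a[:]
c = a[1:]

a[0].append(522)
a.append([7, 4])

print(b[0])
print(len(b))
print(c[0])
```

Key concept: slice with nested mutation.
Step by step:
`a = [[6, 4], [8, 4], [2, 8]]` → a = [[6, 4], [8, 4], [2, 8]]
`b = a[:]` → b = [[6, 4], [8, 4], [2, 8]]
`c = a[1:]` → c = [[8, 4], [2, 8]]
`a[0].append(522)` → a = [[6, 4, 522], [8, 4], [2, 8]]; b = [[6, 4, 522], [8, 4], [2, 8]]
`a.append([7, 4])` → a = [[6, 4, 522], [8, 4], [2, 8], [7, 4]]
`print(b[0])` → prints [6, 4, 522]
`print(len(b))` → prints 3
`print(c[0])` → prints [8, 4]

Answer:
[6, 4, 522]
3
[8, 4]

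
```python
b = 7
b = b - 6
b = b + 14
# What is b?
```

Trace:
`b = 7` → b = 7
`b = b - 6` → b = 1
`b = b + 14` → b = 15
So b = 15

Answer: 15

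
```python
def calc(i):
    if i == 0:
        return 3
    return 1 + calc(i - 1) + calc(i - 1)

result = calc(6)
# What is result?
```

calc(i) = 1 + 2·calc(i-1), calc(0)=3. Closed form: (3+1)·2^6 - 1 = 255.

Answer: 255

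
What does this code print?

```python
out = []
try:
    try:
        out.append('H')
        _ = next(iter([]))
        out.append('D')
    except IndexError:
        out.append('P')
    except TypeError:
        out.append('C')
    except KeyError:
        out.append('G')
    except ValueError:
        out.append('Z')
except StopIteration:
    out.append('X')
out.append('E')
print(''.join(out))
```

Execution trace: 'H' (try body) → 'X' (outer except StopIteration) → 'E' (after the try/except). Output: HXE

Answer: HXE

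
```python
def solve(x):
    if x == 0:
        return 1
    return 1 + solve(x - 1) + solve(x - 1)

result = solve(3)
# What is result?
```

solve(x) = 1 + 2·solve(x-1), solve(0)=1. Closed form: (1+1)·2^3 - 1 = 15.

Answer: 15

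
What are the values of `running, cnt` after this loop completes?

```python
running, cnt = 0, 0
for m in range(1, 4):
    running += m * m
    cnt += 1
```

Sum of squares and count
`running, cnt` takes the values: (0, 0) → (1, 0) → (1, 1) → (5, 1) → (5, 2) → (14, 2) → (14, 3)

Answer: 14, 3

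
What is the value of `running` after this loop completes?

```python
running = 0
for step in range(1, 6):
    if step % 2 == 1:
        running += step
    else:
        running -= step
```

Add odd, subtract even
`running` takes the values: 0 → 1 → -1 → 2 → -2 → 3

Answer: 3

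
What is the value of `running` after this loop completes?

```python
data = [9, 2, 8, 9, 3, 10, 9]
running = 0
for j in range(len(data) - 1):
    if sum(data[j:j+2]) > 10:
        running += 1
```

Count windows with sum > 10
`running` takes the values: 0 → 1 → 2 → 3 → 4 → 5

Answer: 5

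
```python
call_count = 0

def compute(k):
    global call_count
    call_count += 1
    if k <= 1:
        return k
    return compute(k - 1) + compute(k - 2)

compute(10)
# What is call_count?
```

Calls(k) = 1 + Calls(k-1) + Calls(k-2); Calls(0)=Calls(1)=1. For k=10 this gives 177.

Answer: 177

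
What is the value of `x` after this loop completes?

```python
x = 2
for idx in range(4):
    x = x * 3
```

Multiply by 3, 4 times: 2 * 3^4 = 162
`x` takes the values: 2 → 6 → 18 → 54 → 162

Answer: 162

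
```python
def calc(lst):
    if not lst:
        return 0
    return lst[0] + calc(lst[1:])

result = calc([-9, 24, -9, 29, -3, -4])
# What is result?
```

(-9) + 24 + (-9) + 29 + (-3) + (-4) + 0 = 28

Answer: 28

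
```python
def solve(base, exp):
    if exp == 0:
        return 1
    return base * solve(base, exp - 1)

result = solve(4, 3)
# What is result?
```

solve(4, 3) = 4 * 4 * 4 = 64

Answer: 64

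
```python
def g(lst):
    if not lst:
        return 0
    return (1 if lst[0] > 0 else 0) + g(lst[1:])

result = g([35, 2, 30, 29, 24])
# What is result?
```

Count of positive elements in [35, 2, 30, 29, 24] = 5

Answer: 5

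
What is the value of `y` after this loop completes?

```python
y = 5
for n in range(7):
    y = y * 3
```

Multiply by 3, 7 times: 5 * 3^7 = 10935
`y` takes the values: 5 → 15 → 45 → 135 → 405 → 1215 → 3645 → 10935

Answer: 10935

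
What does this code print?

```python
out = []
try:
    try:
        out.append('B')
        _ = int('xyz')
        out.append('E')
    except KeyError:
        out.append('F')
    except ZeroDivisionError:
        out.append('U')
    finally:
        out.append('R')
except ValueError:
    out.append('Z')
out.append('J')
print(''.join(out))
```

Execution trace: 'B' (try body) → 'R' (finally) → 'Z' (outer except ValueError) → 'J' (after the try/except). Output: BRZJ

Answer: BRZJ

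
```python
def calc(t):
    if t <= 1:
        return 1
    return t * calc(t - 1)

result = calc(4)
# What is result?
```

calc(4) = 4 * 3 * 2 * 1 = 24

Answer: 24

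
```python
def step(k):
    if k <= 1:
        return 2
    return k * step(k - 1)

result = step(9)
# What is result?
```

step(9) = 9 * 8 * 7 * 6 * 5 * 4 * 3 * 2 * 2 = 725760

Answer: 725760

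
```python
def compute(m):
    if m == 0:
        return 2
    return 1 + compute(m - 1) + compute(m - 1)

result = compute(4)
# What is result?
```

compute(m) = 1 + 2·compute(m-1), compute(0)=2. Closed form: (2+1)·2^4 - 1 = 47.

Answer: 47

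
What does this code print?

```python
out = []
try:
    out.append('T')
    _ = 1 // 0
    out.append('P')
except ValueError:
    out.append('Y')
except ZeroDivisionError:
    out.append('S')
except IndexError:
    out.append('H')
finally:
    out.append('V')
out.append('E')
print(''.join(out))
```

Execution trace: 'T' (try body) → 'S' (except ZeroDivisionError) → 'V' (finally) → 'E' (after the try/except). Output: TSVE

Answer: TSVE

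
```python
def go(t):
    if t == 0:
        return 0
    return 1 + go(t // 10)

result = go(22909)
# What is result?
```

Count of digits of 22909: 5

Answer: 5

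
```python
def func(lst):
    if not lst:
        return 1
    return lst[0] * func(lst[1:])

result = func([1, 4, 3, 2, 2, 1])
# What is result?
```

Product over [1, 4, 3, 2, 2, 1] = 1 * 4 * 3 * 2 * 2 * 1 = 48

Answer: 48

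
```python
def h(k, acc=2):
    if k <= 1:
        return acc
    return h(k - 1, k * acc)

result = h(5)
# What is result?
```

Accumulator trace (n, acc): (5, 2) -> (4, 10) -> (3, 40) -> (2, 120) -> (1, 240) -> return 240

Answer: 240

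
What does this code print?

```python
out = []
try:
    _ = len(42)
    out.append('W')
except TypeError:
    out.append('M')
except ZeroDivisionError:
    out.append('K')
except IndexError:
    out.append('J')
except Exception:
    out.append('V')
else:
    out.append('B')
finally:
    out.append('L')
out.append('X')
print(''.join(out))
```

Execution trace: 'M' (except TypeError) → 'L' (finally) → 'X' (after the try/except). Output: MLX

Answer: MLX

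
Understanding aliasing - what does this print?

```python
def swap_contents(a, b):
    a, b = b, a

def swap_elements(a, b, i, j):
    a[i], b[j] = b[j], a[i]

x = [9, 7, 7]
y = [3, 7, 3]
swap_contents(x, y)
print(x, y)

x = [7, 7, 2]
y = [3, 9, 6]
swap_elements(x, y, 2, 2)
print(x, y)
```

Key concept: parameter rebinding vs mutation.
Step by step:
`x = [9, 7, 7]` → x = [9, 7, 7]
`y = [3, 7, 3]` → y = [3, 7, 3]
`swap_contents(x, y)` → no visible change to tracked variables
`print(x, y)` → prints [9, 7, 7] [3, 7, 3]
`x = [7, 7, 2]` → x = [7, 7, 2]
`y = [3, 9, 6]` → y = [3, 9, 6]
`swap_elements(x, y, 2, 2)` → x = [7, 7, 6]; y = [3, 9, 2]
`print(x, y)` → prints [7, 7, 6] [3, 9, 2]

Answer:
[9, 7, 7] [3, 7, 3]
[7, 7, 6] [3, 9, 2]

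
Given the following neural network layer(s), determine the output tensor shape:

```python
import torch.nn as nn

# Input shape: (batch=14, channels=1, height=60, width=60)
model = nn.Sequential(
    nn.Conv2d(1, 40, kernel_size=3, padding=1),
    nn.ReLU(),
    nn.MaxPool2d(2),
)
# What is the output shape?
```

Input: (14, 1, 60, 60) -> after Conv2d: (14, 40, 60, 60) -> after ReLU: (14, 40, 60, 60) -> Output: (14, 40, 30, 30)

Answer: (14, 40, 30, 30)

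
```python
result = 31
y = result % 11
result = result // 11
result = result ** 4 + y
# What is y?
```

Trace:
`result = 31` → result = 31
`y = result % 11` → y = 9
`result = result // 11` → result = 2
`result = result ** 4 + y` → result = 25
So y = 9

Answer: 9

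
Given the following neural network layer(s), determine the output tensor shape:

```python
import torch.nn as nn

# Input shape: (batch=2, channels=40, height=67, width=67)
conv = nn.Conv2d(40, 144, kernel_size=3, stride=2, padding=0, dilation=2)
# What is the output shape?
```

Input: (2, 40, 67, 67) -> Output: (2, 144, 32, 32)

Answer: (2, 144, 32, 32)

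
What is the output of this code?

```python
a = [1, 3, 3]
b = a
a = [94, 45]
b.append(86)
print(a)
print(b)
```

Key concept: rebinding vs mutation: a is rebound to a new list, b still points at the original.
Step by step:
`a = [1, 3, 3]` → a = [1, 3, 3]
`b = a` → b = [1, 3, 3] (same object as a)
`a = [94, 45]` → a = [94, 45]
`b.append(86)` → b = [1, 3, 3, 86]
`print(a)` → prints [94, 45]
`print(b)` → prints [1, 3, 3, 86]

Answer:
[94, 45]
[1, 3, 3, 86]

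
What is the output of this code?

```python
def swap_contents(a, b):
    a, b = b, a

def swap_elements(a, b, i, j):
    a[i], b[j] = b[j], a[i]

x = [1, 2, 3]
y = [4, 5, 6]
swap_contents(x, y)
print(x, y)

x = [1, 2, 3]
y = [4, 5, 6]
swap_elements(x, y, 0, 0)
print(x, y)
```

Key concept: parameter rebinding vs mutation.
Step by step:
`x = [1, 2, 3]` → x = [1, 2, 3]
`y = [4, 5, 6]` → y = [4, 5, 6]
`swap_contents(x, y)` → no visible change to tracked variables
`print(x, y)` → prints [1, 2, 3] [4, 5, 6]
`x = [1, 2, 3]` → x = [1, 2, 3]
`y = [4, 5, 6]` → y = [4, 5, 6]
`swap_elements(x, y, 0, 0)` → x = [4, 2, 3]; y = [1, 5, 6]
`print(x, y)` → prints [4, 2, 3] [1, 5, 6]

Answer:
[1, 2, 3] [4, 5, 6]
[4, 2, 3] [1, 5, 6]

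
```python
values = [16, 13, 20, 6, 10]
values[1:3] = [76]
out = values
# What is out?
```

Trace:
`values = [16, 13, 20, 6, 10]` → values = [16, 13, 20, 6, 10]
`values[1:3] = [76]` → values = [16, 76, 6, 10]
`out = values` → out = [16, 76, 6, 10]
So out = [16, 76, 6, 10]

Answer: [16, 76, 6, 10]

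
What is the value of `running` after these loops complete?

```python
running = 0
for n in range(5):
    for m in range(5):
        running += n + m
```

Sum of all n+m for n,m in 5x5
`running` takes the values: 0 → 1 → 3 → 6 → 10 → 11 → 13 → 16 → 20 → 25 → 27 → 30 → 34 → 39 → 45 → 48 → 52 → 57 → 63 → 70 → 74 → 79 → 85 → 92 → 100

Answer: 100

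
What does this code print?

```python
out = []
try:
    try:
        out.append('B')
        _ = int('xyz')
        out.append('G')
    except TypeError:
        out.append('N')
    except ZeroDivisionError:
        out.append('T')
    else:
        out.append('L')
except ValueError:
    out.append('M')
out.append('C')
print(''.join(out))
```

Execution trace: 'B' (inner try body) → 'M' (outer except ValueError) → 'C' (after the try/except). Output: BMC

Answer: BMC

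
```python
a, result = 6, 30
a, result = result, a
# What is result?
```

Trace:
`a, result = 6, 30` → a = 6; result = 30
`a, result = result, a` → a = 30; result = 6
So result = 6

Answer: 6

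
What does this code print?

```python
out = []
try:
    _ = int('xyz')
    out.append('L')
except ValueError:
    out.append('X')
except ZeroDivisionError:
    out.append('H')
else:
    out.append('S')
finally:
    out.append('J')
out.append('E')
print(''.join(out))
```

Execution trace: 'X' (except ValueError) → 'J' (finally) → 'E' (after the try/except). Output: XJE

Answer: XJE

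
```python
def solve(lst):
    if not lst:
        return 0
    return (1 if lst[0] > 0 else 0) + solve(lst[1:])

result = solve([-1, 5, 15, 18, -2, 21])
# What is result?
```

Count of positive elements in [-1, 5, 15, 18, -2, 21] = 4

Answer: 4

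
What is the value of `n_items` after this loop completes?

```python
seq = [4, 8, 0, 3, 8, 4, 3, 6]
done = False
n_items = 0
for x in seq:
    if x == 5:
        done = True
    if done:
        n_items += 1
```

Count elements after first 5 in [4, 8, 0, 3, 8, 4, 3, 6]
`n_items` takes the values: 0

Answer: 0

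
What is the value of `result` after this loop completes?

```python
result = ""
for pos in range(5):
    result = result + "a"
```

Repeat 'a' 5 times
`result` takes the values: "" → "a" → "aa" → "aaa" → "aaaa" → "aaaaa"

Answer: "aaaaa"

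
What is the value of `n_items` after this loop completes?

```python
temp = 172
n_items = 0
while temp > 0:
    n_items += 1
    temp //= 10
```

Count digits by repeated division by 10
`n_items` takes the values: 0 → 1 → 2 → 3

Answer: 3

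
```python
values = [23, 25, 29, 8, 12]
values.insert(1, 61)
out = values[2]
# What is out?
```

Trace:
`values = [23, 25, 29, 8, 12]` → values = [23, 25, 29, 8, 12]
`values.insert(1, 61)` → values = [23, 61, 25, 29, 8, 12]
`out = values[2]` → out = 25
So out = 25

Answer: 25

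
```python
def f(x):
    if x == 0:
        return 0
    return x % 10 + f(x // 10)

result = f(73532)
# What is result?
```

Sum of digits of 73532: 2 + 3 + 5 + 3 + 7 = 20

Answer: 20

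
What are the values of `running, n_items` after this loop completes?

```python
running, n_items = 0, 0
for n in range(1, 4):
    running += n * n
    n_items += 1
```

Sum of squares and count
`running, n_items` takes the values: (0, 0) → (1, 0) → (1, 1) → (5, 1) → (5, 2) → (14, 2) → (14, 3)

Answer: 14, 3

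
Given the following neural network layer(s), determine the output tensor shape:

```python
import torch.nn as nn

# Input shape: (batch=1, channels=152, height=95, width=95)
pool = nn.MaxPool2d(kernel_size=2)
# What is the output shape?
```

Input: (1, 152, 95, 95) -> Output: (1, 152, 47, 47)

Answer: (1, 152, 47, 47)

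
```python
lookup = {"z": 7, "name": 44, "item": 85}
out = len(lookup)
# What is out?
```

Trace:
`lookup = {"z": 7, "name": 44, "item": 85}` → lookup = {'z': 7, 'name': 44, 'item': 85}
`out = len(lookup)` → out = 3
So out = 3

Answer: 3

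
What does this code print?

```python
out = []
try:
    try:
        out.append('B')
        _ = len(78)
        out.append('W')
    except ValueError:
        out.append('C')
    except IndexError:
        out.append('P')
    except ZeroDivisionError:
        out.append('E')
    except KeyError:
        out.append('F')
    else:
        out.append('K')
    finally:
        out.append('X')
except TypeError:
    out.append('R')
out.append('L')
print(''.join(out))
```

Execution trace: 'B' (try body) → 'X' (finally) → 'R' (outer except TypeError) → 'L' (after the try/except). Output: BXRL

Answer: BXRL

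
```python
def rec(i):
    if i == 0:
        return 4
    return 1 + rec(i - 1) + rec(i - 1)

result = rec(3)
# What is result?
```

rec(i) = 1 + 2·rec(i-1), rec(0)=4. Closed form: (4+1)·2^3 - 1 = 39.

Answer: 39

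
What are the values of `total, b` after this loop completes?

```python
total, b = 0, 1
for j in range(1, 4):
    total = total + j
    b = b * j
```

Sum and factorial of 1 to 3
`total, b` takes the values: (0, 1) → (1, 1) → (3, 1) → (3, 2) → (6, 2) → (6, 6)

Answer: 6, 6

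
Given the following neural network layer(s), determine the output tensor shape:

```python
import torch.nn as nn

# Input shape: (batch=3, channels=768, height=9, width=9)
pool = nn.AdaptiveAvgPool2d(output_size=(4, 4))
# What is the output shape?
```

Input: (3, 768, 9, 9) -> Output: (3, 768, 4, 4)

Answer: (3, 768, 4, 4)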